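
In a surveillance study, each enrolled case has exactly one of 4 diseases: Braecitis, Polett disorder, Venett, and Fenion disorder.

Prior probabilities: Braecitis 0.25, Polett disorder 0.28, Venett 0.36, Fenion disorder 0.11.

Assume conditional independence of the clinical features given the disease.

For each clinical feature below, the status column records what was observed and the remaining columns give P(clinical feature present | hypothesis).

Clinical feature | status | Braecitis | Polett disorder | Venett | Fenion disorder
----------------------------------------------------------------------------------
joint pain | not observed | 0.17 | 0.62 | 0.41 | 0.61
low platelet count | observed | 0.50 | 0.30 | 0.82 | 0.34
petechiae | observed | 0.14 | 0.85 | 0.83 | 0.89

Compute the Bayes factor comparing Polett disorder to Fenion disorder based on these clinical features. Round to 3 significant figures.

Take the product of per-clinical feature likelihoods under each hypothesis (using 1 − P(present | H) for each absent clinical feature), then divide.
  Polett disorder: (1 − 0.62) × 0.30 × 0.85 = 0.0969
  Fenion disorder: (1 − 0.61) × 0.34 × 0.89 = 0.11801
Bayes factor = 0.0969 / 0.11801 ≈ 0.821

0.821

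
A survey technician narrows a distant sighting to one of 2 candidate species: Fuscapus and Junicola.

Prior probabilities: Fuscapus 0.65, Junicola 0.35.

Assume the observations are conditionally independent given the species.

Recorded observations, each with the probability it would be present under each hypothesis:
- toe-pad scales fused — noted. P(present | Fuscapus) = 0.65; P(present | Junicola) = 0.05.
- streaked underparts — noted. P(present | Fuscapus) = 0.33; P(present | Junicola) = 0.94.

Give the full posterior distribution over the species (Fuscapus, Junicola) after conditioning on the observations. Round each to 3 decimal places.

0.894, 0.106

For each hypothesis, the unnormalized posterior weight is prior × product of the observation likelihoods:
  Fuscapus: 0.65 × 0.65 × 0.33 = 0.13943
  Junicola: 0.35 × 0.05 × 0.94 = 0.01645
Marginal likelihood of the evidence = 0.15588.
P(Fuscapus | evidence) = 0.13943 / 0.15588 ≈ 0.894
P(Junicola | evidence) = 0.01645 / 0.15588 ≈ 0.106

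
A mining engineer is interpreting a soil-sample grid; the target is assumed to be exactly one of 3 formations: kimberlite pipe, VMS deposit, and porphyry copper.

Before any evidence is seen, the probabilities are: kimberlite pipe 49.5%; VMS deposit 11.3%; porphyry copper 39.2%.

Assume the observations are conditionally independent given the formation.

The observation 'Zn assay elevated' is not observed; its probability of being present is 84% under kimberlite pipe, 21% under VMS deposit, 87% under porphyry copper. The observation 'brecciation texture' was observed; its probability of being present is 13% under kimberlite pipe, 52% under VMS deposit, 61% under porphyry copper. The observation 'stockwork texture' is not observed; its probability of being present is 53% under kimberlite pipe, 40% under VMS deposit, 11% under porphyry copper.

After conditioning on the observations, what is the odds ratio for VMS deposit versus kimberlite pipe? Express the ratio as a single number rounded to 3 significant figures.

Unnormalized posterior weight (prior times the observation likelihoods) for each of the two hypotheses (using 1 − P(present | H) for each absent observation):
  VMS deposit: 0.113 × (1 − 0.21) × 0.52 × (1 − 0.40) = 0.027852
  kimberlite pipe: 0.495 × (1 − 0.84) × 0.13 × (1 − 0.53) = 0.0048391
Posterior odds = 0.027852 / 0.0048391 ≈ 5.76.

5.76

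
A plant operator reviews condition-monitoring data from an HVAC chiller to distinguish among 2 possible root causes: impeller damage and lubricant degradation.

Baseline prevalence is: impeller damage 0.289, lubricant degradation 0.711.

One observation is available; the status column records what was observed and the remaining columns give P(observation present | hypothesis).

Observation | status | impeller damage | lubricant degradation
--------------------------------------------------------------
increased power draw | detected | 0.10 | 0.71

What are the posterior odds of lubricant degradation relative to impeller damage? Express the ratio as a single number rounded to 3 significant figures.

17.5

The normalizing constant cancels in an odds ratio, so compute prior × likelihood for the two hypotheses only:
  lubricant degradation: 0.711 × 0.71 = 0.50481
  impeller damage: 0.289 × 0.10 = 0.0289
Odds(lubricant degradation : impeller damage) = 0.50481 / 0.0289 ≈ 17.5.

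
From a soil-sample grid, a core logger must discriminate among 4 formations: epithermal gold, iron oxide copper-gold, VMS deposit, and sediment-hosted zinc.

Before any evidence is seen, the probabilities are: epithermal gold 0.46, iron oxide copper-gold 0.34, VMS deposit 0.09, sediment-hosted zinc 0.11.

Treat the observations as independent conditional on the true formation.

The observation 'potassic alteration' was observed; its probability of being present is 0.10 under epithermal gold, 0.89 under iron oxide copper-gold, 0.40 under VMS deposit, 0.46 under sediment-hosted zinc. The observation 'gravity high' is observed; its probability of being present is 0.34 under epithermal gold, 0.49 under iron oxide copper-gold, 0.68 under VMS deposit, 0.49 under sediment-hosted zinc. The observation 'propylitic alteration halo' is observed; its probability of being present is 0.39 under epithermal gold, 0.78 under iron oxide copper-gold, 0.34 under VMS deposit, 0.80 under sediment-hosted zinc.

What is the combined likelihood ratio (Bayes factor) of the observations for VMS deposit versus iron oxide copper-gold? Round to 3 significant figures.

Take the product of per-observation likelihoods under each hypothesis, then divide.
  VMS deposit: 0.40 × 0.68 × 0.34 = 0.09248
  iron oxide copper-gold: 0.89 × 0.49 × 0.78 = 0.34016
Bayes factor = 0.09248 / 0.34016 ≈ 0.272

0.272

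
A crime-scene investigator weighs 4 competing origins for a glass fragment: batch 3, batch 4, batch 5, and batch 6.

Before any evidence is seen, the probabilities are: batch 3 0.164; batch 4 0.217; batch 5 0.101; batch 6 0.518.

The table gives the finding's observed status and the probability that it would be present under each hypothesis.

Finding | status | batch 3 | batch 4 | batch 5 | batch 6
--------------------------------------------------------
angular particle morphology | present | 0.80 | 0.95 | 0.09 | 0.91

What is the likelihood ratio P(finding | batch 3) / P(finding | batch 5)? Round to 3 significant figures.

Likelihood of this finding under each hypothesis:
  batch 3: 0.8
  batch 5: 0.09
Bayes factor = 0.8 / 0.09 ≈ 8.89

8.89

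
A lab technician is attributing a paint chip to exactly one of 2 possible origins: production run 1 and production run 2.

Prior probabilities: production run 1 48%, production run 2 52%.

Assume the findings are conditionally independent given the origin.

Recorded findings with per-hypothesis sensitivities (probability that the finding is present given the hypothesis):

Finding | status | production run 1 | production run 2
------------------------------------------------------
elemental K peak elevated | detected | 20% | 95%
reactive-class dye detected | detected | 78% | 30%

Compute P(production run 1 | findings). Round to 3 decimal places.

0.336

Multiply each prior by the joint likelihood of the evidence pattern:
  production run 1: 0.48 × 0.20 × 0.78 = 0.07488
  production run 2: 0.52 × 0.95 × 0.30 = 0.1482
Normalizing constant Z = 0.07488 + 0.1482 = 0.22308.
P(production run 1 | evidence) = 0.07488 / 0.22308 ≈ 0.336.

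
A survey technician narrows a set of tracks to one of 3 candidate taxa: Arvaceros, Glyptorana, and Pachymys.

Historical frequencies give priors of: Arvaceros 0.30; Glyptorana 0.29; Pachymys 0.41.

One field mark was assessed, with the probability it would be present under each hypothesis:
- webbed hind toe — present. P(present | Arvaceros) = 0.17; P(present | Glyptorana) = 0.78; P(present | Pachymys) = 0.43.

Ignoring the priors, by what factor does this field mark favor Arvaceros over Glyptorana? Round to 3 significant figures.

0.218

Likelihood of this field mark under each hypothesis:
  Arvaceros: 0.17
  Glyptorana: 0.78
Bayes factor = 0.17 / 0.78 ≈ 0.218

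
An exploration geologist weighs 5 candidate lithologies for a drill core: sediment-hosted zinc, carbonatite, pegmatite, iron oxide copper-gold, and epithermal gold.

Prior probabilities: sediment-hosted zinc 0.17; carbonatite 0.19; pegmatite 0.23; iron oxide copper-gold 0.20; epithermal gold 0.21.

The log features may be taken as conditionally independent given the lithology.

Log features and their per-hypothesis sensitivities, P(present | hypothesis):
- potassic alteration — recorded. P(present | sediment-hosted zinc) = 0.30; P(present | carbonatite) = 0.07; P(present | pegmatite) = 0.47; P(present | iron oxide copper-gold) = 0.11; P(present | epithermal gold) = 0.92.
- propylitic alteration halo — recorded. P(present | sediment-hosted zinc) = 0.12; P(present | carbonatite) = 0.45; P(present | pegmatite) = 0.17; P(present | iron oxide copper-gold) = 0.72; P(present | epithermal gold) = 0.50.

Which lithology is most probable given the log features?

epithermal gold

For each hypothesis, the unnormalized posterior weight is prior × product of the log feature likelihoods:
  sediment-hosted zinc: 0.17 × 0.30 × 0.12 = 0.00612
  carbonatite: 0.19 × 0.07 × 0.45 = 0.005985
  pegmatite: 0.23 × 0.47 × 0.17 = 0.018377
  iron oxide copper-gold: 0.20 × 0.11 × 0.72 = 0.01584
  epithermal gold: 0.21 × 0.92 × 0.50 = 0.0966
Normalizing constant Z = 0.00612 + 0.005985 + 0.018377 + 0.01584 + 0.0966 = 0.14292.
P(sediment-hosted zinc | evidence) ≈ 0.00612 / 0.14292 ≈ 0.043
P(carbonatite | evidence) ≈ 0.005985 / 0.14292 ≈ 0.042
P(pegmatite | evidence) ≈ 0.018377 / 0.14292 ≈ 0.129
P(iron oxide copper-gold | evidence) ≈ 0.01584 / 0.14292 ≈ 0.111
P(epithermal gold | evidence) ≈ 0.0966 / 0.14292 ≈ 0.676
The largest is 0.676, so epithermal gold is most probable.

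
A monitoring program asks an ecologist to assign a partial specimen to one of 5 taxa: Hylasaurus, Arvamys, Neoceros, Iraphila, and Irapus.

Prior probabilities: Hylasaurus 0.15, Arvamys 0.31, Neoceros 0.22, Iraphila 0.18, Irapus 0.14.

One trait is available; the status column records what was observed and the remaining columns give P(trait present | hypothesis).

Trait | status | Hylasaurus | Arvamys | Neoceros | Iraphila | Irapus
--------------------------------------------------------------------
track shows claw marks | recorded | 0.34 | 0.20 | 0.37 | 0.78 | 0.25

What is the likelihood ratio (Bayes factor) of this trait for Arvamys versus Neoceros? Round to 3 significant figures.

The Bayes factor is the ratio of the two likelihoods.
  Arvamys: 0.2
  Neoceros: 0.37
Bayes factor = 0.2 / 0.37 ≈ 0.541

0.541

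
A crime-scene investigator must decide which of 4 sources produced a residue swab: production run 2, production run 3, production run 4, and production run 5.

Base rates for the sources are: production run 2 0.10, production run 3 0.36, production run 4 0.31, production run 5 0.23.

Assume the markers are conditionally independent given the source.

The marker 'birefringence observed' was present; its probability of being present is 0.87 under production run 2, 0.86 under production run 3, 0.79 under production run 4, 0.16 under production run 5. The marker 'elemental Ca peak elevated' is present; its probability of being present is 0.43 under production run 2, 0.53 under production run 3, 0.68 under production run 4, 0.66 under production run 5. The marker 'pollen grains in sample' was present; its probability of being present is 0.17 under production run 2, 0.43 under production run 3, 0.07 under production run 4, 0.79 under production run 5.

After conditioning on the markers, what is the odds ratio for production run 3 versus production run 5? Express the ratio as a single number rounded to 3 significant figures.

Unnormalized posterior weight (prior times the marker likelihoods) for each of the two hypotheses:
  production run 3: 0.36 × 0.86 × 0.53 × 0.43 = 0.070558
  production run 5: 0.23 × 0.16 × 0.66 × 0.79 = 0.019188
Odds(production run 3 : production run 5) = 0.070558 / 0.019188 ≈ 3.68.

3.68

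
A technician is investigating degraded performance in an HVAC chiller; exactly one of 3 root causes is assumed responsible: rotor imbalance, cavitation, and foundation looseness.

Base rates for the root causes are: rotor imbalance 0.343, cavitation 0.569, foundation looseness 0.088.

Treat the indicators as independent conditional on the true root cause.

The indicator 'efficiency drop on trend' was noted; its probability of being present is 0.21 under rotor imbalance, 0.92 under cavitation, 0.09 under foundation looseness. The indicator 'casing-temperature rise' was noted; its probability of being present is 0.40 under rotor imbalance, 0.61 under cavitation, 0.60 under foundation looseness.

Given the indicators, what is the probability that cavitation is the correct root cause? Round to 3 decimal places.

0.905

Multiply each prior by the joint likelihood of the indicator pattern:
  rotor imbalance: 0.343 × 0.21 × 0.40 = 0.028812
  cavitation: 0.569 × 0.92 × 0.61 = 0.31932
  foundation looseness: 0.088 × 0.09 × 0.60 = 0.004752
Normalizing constant Z = 0.028812 + 0.31932 + 0.004752 = 0.35289.
P(cavitation | evidence) = 0.31932 / 0.35289 ≈ 0.905.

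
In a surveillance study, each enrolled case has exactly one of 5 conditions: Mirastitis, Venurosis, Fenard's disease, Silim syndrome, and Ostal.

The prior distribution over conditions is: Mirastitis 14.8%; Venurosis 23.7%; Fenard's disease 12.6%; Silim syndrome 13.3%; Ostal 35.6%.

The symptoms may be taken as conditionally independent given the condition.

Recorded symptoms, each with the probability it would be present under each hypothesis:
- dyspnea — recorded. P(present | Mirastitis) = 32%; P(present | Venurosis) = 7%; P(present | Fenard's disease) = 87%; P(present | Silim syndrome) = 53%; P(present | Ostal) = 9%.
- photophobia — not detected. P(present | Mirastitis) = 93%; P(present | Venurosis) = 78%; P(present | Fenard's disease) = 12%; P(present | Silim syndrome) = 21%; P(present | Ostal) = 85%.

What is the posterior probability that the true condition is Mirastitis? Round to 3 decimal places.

0.020

For each hypothesis, the unnormalized posterior weight is prior × product of the symptom likelihoods (using 1 − P(present | H) for each absent symptom):
  Mirastitis: 0.148 × 0.32 × (1 − 0.93) = 0.0033152
  Venurosis: 0.237 × 0.07 × (1 − 0.78) = 0.0036498
  Fenard's disease: 0.126 × 0.87 × (1 − 0.12) = 0.096466
  Silim syndrome: 0.133 × 0.53 × (1 − 0.21) = 0.055687
  Ostal: 0.356 × 0.09 × (1 − 0.85) = 0.004806
Marginal likelihood of the evidence = 0.16392.
P(Mirastitis | evidence) = 0.0033152 / 0.16392 ≈ 0.020.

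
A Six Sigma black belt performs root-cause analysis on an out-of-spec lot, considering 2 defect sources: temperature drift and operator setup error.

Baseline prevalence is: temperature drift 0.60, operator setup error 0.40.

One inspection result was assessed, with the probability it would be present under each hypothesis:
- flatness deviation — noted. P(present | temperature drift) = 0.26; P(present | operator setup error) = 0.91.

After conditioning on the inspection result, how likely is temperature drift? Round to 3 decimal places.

By Bayes' rule, the unnormalized weight for each hypothesis is prior × likelihood:
  temperature drift: 0.60 × 0.26 = 0.156
  operator setup error: 0.40 × 0.91 = 0.364
The unnormalized weights sum to 0.52.
P(temperature drift | evidence) = 0.156 / 0.52 ≈ 0.300.

0.300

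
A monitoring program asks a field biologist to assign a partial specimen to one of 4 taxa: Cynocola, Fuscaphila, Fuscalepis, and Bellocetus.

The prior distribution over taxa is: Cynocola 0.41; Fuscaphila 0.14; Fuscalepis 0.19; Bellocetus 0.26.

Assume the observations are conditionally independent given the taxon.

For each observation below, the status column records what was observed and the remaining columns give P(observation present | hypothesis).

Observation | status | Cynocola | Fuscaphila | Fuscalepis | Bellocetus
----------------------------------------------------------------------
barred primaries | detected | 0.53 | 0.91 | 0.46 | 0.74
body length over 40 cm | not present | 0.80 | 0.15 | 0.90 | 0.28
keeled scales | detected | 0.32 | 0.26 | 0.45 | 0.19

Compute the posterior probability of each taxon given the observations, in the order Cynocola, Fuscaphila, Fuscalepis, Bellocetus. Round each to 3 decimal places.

0.192, 0.389, 0.054, 0.364

Multiply each prior by the joint likelihood of the evidence pattern (using 1 − P(present | H) for each absent observation):
  Cynocola: 0.41 × 0.53 × (1 − 0.80) × 0.32 = 0.013907
  Fuscaphila: 0.14 × 0.91 × (1 − 0.15) × 0.26 = 0.028155
  Fuscalepis: 0.19 × 0.46 × (1 − 0.90) × 0.45 = 0.003933
  Bellocetus: 0.26 × 0.74 × (1 − 0.28) × 0.19 = 0.02632
Normalizing constant Z = 0.013907 + 0.028155 + 0.003933 + 0.02632 = 0.072316.
P(Cynocola | evidence) = 0.013907 / 0.072316 ≈ 0.192
P(Fuscaphila | evidence) = 0.028155 / 0.072316 ≈ 0.389
P(Fuscalepis | evidence) = 0.003933 / 0.072316 ≈ 0.054
P(Bellocetus | evidence) = 0.02632 / 0.072316 ≈ 0.364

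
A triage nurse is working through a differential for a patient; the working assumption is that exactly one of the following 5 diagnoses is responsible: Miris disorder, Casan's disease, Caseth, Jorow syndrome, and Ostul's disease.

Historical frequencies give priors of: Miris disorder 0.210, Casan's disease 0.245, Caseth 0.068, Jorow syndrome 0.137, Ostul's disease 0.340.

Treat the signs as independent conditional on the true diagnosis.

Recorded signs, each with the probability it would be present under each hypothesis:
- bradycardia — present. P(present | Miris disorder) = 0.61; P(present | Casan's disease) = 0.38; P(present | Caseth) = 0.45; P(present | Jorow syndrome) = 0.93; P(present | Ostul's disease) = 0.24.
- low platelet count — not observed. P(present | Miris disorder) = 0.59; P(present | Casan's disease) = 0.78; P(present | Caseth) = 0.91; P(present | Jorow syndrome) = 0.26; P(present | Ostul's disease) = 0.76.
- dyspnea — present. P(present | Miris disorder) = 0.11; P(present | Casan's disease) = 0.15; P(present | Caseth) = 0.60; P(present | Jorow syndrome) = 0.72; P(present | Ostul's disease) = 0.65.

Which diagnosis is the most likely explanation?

For each hypothesis, the unnormalized posterior weight is prior × product of the sign likelihoods (using 1 − P(present | H) for each absent sign):
  Miris disorder: 0.210 × 0.61 × (1 − 0.59) × 0.11 = 0.0057773
  Casan's disease: 0.245 × 0.38 × (1 − 0.78) × 0.15 = 0.0030723
  Caseth: 0.068 × 0.45 × (1 − 0.91) × 0.60 = 0.0016524
  Jorow syndrome: 0.137 × 0.93 × (1 − 0.26) × 0.72 = 0.067884
  Ostul's disease: 0.340 × 0.24 × (1 − 0.76) × 0.65 = 0.01273
The unnormalized weights sum to 0.091116.
P(Miris disorder | evidence) ≈ 0.0057773 / 0.091116 ≈ 0.063
P(Casan's disease | evidence) ≈ 0.0030723 / 0.091116 ≈ 0.034
P(Caseth | evidence) ≈ 0.0016524 / 0.091116 ≈ 0.018
P(Jorow syndrome | evidence) ≈ 0.067884 / 0.091116 ≈ 0.745
P(Ostul's disease | evidence) ≈ 0.01273 / 0.091116 ≈ 0.140
The largest is 0.745, so Jorow syndrome is most probable.

Jorow syndrome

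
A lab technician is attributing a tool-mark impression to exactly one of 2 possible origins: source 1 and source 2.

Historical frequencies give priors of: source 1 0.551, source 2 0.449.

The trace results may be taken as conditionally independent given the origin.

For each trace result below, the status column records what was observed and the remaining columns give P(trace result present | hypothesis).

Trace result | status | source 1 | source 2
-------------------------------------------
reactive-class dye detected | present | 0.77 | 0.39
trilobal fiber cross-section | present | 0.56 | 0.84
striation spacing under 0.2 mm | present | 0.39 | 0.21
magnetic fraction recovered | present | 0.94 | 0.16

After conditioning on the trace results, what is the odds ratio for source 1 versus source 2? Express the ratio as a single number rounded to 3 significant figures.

17.6

Posterior odds equal prior odds times the likelihood ratio; only the two competing hypotheses matter.
  source 1: 0.551 × 0.77 × 0.56 × 0.39 × 0.94 = 0.087101
  source 2: 0.449 × 0.39 × 0.84 × 0.21 × 0.16 = 0.0049423
Posterior odds = 0.087101 / 0.0049423 ≈ 17.6.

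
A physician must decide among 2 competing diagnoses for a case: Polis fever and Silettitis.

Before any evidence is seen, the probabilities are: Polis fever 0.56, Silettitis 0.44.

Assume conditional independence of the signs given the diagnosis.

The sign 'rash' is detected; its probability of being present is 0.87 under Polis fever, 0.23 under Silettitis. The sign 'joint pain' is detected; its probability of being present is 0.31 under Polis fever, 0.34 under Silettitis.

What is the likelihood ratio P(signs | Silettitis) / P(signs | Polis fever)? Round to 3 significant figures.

Take the product of per-sign likelihoods under each hypothesis, then divide.
  Silettitis: 0.23 × 0.34 = 0.0782
  Polis fever: 0.87 × 0.31 = 0.2697
Bayes factor = 0.0782 / 0.2697 ≈ 0.290

0.290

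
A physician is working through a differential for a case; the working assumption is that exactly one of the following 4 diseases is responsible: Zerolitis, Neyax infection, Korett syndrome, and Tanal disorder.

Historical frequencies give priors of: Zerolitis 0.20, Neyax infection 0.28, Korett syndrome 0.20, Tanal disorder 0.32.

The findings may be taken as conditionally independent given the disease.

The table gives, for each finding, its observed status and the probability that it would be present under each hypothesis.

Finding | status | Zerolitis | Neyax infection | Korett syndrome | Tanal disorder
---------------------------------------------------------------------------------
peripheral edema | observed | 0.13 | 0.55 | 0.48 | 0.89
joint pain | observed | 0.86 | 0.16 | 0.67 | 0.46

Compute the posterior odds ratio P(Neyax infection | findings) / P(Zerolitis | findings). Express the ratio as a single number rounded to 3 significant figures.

1.10

The normalizing constant cancels in an odds ratio, so compute prior × likelihood for the two hypotheses only:
  Neyax infection: 0.28 × 0.55 × 0.16 = 0.02464
  Zerolitis: 0.20 × 0.13 × 0.86 = 0.02236
Posterior odds = 0.02464 / 0.02236 ≈ 1.10.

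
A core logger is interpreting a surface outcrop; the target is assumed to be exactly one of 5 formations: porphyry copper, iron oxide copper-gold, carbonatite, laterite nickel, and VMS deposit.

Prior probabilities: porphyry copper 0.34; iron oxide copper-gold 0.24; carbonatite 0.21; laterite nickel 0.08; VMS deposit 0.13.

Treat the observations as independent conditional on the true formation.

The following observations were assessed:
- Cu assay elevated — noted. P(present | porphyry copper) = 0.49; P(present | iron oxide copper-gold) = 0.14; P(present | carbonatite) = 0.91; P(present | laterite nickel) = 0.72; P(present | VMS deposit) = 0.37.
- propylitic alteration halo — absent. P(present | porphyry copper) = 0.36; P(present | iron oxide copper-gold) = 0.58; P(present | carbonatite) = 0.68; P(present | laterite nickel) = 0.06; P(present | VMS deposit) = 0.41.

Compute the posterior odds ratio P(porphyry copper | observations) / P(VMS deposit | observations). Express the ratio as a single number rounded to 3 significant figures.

The normalizing constant cancels in an odds ratio, so compute prior × likelihood for the two hypotheses only (using 1 − P(present | H) for each absent observation):
  porphyry copper: 0.34 × 0.49 × (1 − 0.36) = 0.10662
  VMS deposit: 0.13 × 0.37 × (1 − 0.41) = 0.028379
Odds(porphyry copper : VMS deposit) = 0.10662 / 0.028379 ≈ 3.76.

3.76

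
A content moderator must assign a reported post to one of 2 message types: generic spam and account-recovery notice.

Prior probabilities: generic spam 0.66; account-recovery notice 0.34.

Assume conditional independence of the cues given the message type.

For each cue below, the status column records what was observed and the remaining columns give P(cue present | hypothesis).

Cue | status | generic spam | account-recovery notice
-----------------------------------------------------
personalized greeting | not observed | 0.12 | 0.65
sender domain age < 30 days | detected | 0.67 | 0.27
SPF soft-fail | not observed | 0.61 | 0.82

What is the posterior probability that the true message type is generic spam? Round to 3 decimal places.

Multiply each prior by the joint likelihood of the cue pattern (using 1 − P(present | H) for each absent cue):
  generic spam: 0.66 × (1 − 0.12) × 0.67 × (1 − 0.61) = 0.15176
  account-recovery notice: 0.34 × (1 − 0.65) × 0.27 × (1 − 0.82) = 0.0057834
Normalizing constant Z = 0.15176 + 0.0057834 = 0.15755.
P(generic spam | evidence) = 0.15176 / 0.15755 ≈ 0.963.

0.963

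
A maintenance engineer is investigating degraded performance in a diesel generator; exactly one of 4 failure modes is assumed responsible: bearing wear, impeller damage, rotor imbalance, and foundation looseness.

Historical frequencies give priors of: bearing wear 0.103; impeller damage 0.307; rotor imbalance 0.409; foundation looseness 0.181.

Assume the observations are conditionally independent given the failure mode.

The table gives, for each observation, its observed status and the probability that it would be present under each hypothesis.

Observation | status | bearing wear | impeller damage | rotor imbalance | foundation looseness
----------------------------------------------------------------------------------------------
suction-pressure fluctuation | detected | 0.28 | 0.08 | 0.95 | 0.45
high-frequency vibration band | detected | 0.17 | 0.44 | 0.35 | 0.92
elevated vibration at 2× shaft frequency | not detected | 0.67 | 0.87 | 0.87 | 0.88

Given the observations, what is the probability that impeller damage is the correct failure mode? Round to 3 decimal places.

By Bayes' rule with conditional independence, the unnormalized weight for each hypothesis is prior × ∏ likelihoods (using 1 − P(present | H) for each absent observation):
  bearing wear: 0.103 × 0.28 × 0.17 × (1 − 0.67) = 0.0016179
  impeller damage: 0.307 × 0.08 × 0.44 × (1 − 0.87) = 0.0014048
  rotor imbalance: 0.409 × 0.95 × 0.35 × (1 − 0.87) = 0.017679
  foundation looseness: 0.181 × 0.45 × 0.92 × (1 − 0.88) = 0.0089921
Marginal likelihood of the evidence = 0.029694.
P(impeller damage | evidence) = 0.0014048 / 0.029694 ≈ 0.047.

0.047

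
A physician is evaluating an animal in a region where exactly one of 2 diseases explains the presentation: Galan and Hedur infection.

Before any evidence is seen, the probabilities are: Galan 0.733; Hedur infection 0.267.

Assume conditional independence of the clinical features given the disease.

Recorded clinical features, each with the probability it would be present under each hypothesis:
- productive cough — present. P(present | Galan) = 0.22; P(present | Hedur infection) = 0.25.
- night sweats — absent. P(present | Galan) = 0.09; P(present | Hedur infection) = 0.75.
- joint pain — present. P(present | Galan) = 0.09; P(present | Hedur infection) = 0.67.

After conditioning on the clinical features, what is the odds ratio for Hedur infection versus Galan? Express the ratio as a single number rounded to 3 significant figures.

Posterior odds equal prior odds times the likelihood ratio; only the two competing hypotheses matter (using 1 − P(present | H) for each absent clinical feature).
  Hedur infection: 0.267 × 0.25 × (1 − 0.75) × 0.67 = 0.011181
  Galan: 0.733 × 0.22 × (1 − 0.09) × 0.09 = 0.013207
Posterior odds = 0.011181 / 0.013207 ≈ 0.847.

0.847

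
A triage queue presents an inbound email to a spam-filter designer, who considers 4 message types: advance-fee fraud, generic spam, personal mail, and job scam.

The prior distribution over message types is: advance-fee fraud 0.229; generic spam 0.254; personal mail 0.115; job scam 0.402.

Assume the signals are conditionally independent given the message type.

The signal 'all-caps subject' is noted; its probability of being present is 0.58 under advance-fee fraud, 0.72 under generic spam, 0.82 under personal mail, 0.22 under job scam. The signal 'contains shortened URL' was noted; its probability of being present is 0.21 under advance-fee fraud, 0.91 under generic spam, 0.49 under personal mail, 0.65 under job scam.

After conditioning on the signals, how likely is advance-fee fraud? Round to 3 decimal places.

0.094

For each hypothesis, the unnormalized posterior weight is prior × product of the signal likelihoods:
  advance-fee fraud: 0.229 × 0.58 × 0.21 = 0.027892
  generic spam: 0.254 × 0.72 × 0.91 = 0.16642
  personal mail: 0.115 × 0.82 × 0.49 = 0.046207
  job scam: 0.402 × 0.22 × 0.65 = 0.057486
Marginal likelihood of the evidence = 0.29801.
P(advance-fee fraud | evidence) = 0.027892 / 0.29801 ≈ 0.094.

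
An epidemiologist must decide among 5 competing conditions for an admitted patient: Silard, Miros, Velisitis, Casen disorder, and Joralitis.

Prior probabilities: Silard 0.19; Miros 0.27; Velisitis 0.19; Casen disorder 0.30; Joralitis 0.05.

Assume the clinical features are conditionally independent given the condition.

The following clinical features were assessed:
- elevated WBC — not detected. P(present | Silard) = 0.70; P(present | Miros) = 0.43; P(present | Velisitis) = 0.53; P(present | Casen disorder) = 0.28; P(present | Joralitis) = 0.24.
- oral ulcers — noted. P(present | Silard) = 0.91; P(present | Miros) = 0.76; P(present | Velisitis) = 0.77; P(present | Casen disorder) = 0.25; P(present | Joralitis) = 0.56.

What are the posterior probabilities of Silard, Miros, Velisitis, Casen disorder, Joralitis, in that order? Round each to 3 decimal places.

By Bayes' rule with conditional independence, the unnormalized weight for each hypothesis is prior × ∏ likelihoods (using 1 − P(present | H) for each absent clinical feature):
  Silard: 0.19 × (1 − 0.70) × 0.91 = 0.05187
  Miros: 0.27 × (1 − 0.43) × 0.76 = 0.11696
  Velisitis: 0.19 × (1 − 0.53) × 0.77 = 0.068761
  Casen disorder: 0.30 × (1 − 0.28) × 0.25 = 0.054
  Joralitis: 0.05 × (1 − 0.24) × 0.56 = 0.02128
Normalizing constant Z = 0.05187 + 0.11696 + 0.068761 + 0.054 + 0.02128 = 0.31288.
P(Silard | evidence) = 0.05187 / 0.31288 ≈ 0.166
P(Miros | evidence) = 0.11696 / 0.31288 ≈ 0.374
P(Velisitis | evidence) = 0.068761 / 0.31288 ≈ 0.220
P(Casen disorder | evidence) = 0.054 / 0.31288 ≈ 0.173
P(Joralitis | evidence) = 0.02128 / 0.31288 ≈ 0.068

0.166, 0.374, 0.220, 0.173, 0.068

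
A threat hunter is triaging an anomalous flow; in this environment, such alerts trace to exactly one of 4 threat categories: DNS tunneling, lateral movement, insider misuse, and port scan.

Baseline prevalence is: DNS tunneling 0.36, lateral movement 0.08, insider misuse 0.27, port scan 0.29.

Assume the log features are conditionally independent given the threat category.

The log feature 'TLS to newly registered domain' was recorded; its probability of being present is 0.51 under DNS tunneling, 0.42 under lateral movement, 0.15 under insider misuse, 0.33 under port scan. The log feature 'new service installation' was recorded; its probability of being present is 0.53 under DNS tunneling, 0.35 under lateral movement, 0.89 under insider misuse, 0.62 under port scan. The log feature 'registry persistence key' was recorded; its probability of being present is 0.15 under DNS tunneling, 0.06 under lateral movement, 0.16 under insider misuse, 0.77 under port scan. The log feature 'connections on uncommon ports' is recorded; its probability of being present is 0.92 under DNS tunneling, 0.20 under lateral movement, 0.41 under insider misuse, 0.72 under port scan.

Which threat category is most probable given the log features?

port scan

For each hypothesis, the unnormalized posterior weight is prior × product of the log feature likelihoods:
  DNS tunneling: 0.36 × 0.51 × 0.53 × 0.15 × 0.92 = 0.013429
  lateral movement: 0.08 × 0.42 × 0.35 × 0.06 × 0.20 = 0.00014112
  insider misuse: 0.27 × 0.15 × 0.89 × 0.16 × 0.41 = 0.0023646
  port scan: 0.29 × 0.33 × 0.62 × 0.77 × 0.72 = 0.032895
The unnormalized weights sum to 0.048829.
P(DNS tunneling | evidence) ≈ 0.013429 / 0.048829 ≈ 0.275
P(lateral movement | evidence) ≈ 0.00014112 / 0.048829 ≈ 0.003
P(insider misuse | evidence) ≈ 0.0023646 / 0.048829 ≈ 0.048
P(port scan | evidence) ≈ 0.032895 / 0.048829 ≈ 0.674
The largest is 0.674, so port scan is most probable.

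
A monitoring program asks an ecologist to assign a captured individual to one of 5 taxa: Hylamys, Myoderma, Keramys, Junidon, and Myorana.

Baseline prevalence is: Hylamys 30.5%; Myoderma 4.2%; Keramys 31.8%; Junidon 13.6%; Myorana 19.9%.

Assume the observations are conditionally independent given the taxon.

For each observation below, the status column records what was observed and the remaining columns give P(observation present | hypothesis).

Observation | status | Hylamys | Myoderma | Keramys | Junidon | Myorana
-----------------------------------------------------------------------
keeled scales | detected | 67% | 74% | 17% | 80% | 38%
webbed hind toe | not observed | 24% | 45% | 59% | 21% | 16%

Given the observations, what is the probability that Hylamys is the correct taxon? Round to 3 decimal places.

0.451

For each hypothesis, the unnormalized posterior weight is prior × product of the observation likelihoods (using 1 − P(present | H) for each absent observation):
  Hylamys: 0.305 × 0.67 × (1 − 0.24) = 0.15531
  Myoderma: 0.042 × 0.74 × (1 − 0.45) = 0.017094
  Keramys: 0.318 × 0.17 × (1 − 0.59) = 0.022165
  Junidon: 0.136 × 0.80 × (1 − 0.21) = 0.085952
  Myorana: 0.199 × 0.38 × (1 − 0.16) = 0.063521
Normalizing constant Z = 0.15531 + 0.017094 + 0.022165 + 0.085952 + 0.063521 = 0.34404.
P(Hylamys | evidence) = 0.15531 / 0.34404 ≈ 0.451.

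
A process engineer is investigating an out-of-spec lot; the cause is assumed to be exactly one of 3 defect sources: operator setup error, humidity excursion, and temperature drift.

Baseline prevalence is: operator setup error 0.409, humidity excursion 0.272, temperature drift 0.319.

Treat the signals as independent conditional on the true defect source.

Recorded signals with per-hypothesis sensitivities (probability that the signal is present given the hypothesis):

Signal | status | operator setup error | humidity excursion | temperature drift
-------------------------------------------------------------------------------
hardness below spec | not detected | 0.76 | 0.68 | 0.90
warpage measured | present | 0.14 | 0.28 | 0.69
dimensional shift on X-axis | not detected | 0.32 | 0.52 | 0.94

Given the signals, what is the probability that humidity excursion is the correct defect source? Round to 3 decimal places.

By Bayes' rule with conditional independence, the unnormalized weight for each hypothesis is prior × ∏ likelihoods (using 1 − P(present | H) for each absent signal):
  operator setup error: 0.409 × (1 − 0.76) × 0.14 × (1 − 0.32) = 0.0093448
  humidity excursion: 0.272 × (1 − 0.68) × 0.28 × (1 − 0.52) = 0.011698
  temperature drift: 0.319 × (1 − 0.90) × 0.69 × (1 − 0.94) = 0.0013207
Marginal likelihood of the evidence = 0.022364.
P(humidity excursion | evidence) = 0.011698 / 0.022364 ≈ 0.523.

0.523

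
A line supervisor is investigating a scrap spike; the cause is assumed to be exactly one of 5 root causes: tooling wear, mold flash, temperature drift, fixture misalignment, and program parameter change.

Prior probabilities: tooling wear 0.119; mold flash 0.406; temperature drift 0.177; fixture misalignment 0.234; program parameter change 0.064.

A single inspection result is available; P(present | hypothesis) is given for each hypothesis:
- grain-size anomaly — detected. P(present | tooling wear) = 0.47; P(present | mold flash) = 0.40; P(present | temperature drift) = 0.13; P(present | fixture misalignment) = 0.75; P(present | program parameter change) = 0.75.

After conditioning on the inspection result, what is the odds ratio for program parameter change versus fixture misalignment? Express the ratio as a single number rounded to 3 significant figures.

0.274

Unnormalized posterior weight (prior times the inspection result likelihood) for each of the two hypotheses:
  program parameter change: 0.064 × 0.75 = 0.048
  fixture misalignment: 0.234 × 0.75 = 0.1755
Posterior odds = 0.048 / 0.1755 ≈ 0.274.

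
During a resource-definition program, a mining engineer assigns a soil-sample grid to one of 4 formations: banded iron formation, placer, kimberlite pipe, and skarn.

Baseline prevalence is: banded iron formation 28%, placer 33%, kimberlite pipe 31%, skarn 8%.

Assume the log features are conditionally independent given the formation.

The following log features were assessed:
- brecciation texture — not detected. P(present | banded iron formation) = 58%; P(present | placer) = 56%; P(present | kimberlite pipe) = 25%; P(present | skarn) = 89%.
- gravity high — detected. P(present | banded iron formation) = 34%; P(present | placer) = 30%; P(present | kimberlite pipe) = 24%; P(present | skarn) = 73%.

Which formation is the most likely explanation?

kimberlite pipe

Multiply each prior by the joint likelihood of the log feature pattern (using 1 − P(present | H) for each absent log feature):
  banded iron formation: 0.28 × (1 − 0.58) × 0.34 = 0.039984
  placer: 0.33 × (1 − 0.56) × 0.30 = 0.04356
  kimberlite pipe: 0.31 × (1 − 0.25) × 0.24 = 0.0558
  skarn: 0.08 × (1 − 0.89) × 0.73 = 0.006424
The unnormalized weights sum to 0.14577.
P(banded iron formation | evidence) ≈ 0.039984 / 0.14577 ≈ 0.274
P(placer | evidence) ≈ 0.04356 / 0.14577 ≈ 0.299
P(kimberlite pipe | evidence) ≈ 0.0558 / 0.14577 ≈ 0.383
P(skarn | evidence) ≈ 0.006424 / 0.14577 ≈ 0.044
The largest is 0.383, so kimberlite pipe is most probable.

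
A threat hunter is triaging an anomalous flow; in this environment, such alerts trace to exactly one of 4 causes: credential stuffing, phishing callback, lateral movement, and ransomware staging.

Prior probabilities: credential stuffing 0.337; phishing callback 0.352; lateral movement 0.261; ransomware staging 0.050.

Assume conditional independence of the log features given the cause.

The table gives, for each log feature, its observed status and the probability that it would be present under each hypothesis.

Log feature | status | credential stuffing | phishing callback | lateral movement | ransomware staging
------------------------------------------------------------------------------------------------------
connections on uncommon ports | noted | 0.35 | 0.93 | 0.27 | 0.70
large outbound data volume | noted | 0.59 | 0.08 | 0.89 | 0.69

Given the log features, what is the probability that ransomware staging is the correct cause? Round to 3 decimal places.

Multiply each prior by the joint likelihood of the log feature pattern:
  credential stuffing: 0.337 × 0.35 × 0.59 = 0.06959
  phishing callback: 0.352 × 0.93 × 0.08 = 0.026189
  lateral movement: 0.261 × 0.27 × 0.89 = 0.062718
  ransomware staging: 0.050 × 0.70 × 0.69 = 0.02415
Marginal likelihood of the evidence = 0.18265.
P(ransomware staging | evidence) = 0.02415 / 0.18265 ≈ 0.132.

0.132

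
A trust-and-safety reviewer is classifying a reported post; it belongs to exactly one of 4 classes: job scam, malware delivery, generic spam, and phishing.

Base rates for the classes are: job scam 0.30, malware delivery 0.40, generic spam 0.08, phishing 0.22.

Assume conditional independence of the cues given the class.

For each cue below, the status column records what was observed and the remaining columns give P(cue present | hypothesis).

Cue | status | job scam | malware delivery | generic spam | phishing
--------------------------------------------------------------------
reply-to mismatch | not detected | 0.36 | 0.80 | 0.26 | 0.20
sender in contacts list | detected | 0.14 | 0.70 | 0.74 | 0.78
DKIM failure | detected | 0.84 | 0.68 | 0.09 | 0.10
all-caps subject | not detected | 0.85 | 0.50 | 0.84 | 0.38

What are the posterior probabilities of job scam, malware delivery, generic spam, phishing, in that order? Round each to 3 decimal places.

0.107, 0.603, 0.020, 0.270

Multiply each prior by the joint likelihood of the cue pattern (using 1 − P(present | H) for each absent cue):
  job scam: 0.30 × (1 − 0.36) × 0.14 × 0.84 × (1 − 0.85) = 0.0033869
  malware delivery: 0.40 × (1 − 0.80) × 0.70 × 0.68 × (1 − 0.50) = 0.01904
  generic spam: 0.08 × (1 − 0.26) × 0.74 × 0.09 × (1 − 0.84) = 0.00063084
  phishing: 0.22 × (1 − 0.20) × 0.78 × 0.10 × (1 − 0.38) = 0.0085114
Marginal likelihood of the evidence = 0.031569.
P(job scam | evidence) = 0.0033869 / 0.031569 ≈ 0.107
P(malware delivery | evidence) = 0.01904 / 0.031569 ≈ 0.603
P(generic spam | evidence) = 0.00063084 / 0.031569 ≈ 0.020
P(phishing | evidence) = 0.0085114 / 0.031569 ≈ 0.270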